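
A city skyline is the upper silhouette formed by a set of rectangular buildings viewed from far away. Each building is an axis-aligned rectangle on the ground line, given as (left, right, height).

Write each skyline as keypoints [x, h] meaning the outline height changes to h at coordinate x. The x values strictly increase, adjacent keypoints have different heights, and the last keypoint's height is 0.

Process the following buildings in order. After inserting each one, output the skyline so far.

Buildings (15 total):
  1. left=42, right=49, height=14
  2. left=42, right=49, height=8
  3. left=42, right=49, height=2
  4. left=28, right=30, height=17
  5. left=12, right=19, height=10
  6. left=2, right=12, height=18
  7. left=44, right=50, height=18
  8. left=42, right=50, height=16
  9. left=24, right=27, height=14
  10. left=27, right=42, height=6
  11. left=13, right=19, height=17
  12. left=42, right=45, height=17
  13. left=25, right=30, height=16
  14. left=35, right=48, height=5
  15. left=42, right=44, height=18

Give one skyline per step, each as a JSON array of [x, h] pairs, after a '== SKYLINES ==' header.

== SKYLINES ==
[[42,14],[49,0]]
[[42,14],[49,0]]
[[42,14],[49,0]]
[[28,17],[30,0],[42,14],[49,0]]
[[12,10],[19,0],[28,17],[30,0],[42,14],[49,0]]
[[2,18],[12,10],[19,0],[28,17],[30,0],[42,14],[49,0]]
[[2,18],[12,10],[19,0],[28,17],[30,0],[42,14],[44,18],[50,0]]
[[2,18],[12,10],[19,0],[28,17],[30,0],[42,16],[44,18],[50,0]]
[[2,18],[12,10],[19,0],[24,14],[27,0],[28,17],[30,0],[42,16],[44,18],[50,0]]
[[2,18],[12,10],[19,0],[24,14],[27,6],[28,17],[30,6],[42,16],[44,18],[50,0]]
[[2,18],[12,10],[13,17],[19,0],[24,14],[27,6],[28,17],[30,6],[42,16],[44,18],[50,0]]
[[2,18],[12,10],[13,17],[19,0],[24,14],[27,6],[28,17],[30,6],[42,17],[44,18],[50,0]]
[[2,18],[12,10],[13,17],[19,0],[24,14],[25,16],[28,17],[30,6],[42,17],[44,18],[50,0]]
[[2,18],[12,10],[13,17],[19,0],[24,14],[25,16],[28,17],[30,6],[42,17],[44,18],[50,0]]
[[2,18],[12,10],[13,17],[19,0],[24,14],[25,16],[28,17],[30,6],[42,18],[50,0]]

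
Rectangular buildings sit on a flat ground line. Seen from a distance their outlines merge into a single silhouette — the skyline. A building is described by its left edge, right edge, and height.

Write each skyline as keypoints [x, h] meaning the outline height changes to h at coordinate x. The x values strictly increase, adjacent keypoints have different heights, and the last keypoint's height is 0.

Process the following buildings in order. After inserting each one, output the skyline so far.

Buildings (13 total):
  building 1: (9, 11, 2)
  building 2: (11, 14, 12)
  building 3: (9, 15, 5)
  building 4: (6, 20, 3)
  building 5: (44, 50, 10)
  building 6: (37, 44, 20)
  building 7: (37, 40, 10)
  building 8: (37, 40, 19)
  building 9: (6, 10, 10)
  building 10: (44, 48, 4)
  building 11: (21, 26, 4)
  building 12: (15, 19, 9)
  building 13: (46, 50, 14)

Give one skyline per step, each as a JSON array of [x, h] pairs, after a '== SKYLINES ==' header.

== SKYLINES ==
[[9,2],[11,0]]
[[9,2],[11,12],[14,0]]
[[9,5],[11,12],[14,5],[15,0]]
[[6,3],[9,5],[11,12],[14,5],[15,3],[20,0]]
[[6,3],[9,5],[11,12],[14,5],[15,3],[20,0],[44,10],[50,0]]
[[6,3],[9,5],[11,12],[14,5],[15,3],[20,0],[37,20],[44,10],[50,0]]
[[6,3],[9,5],[11,12],[14,5],[15,3],[20,0],[37,20],[44,10],[50,0]]
[[6,3],[9,5],[11,12],[14,5],[15,3],[20,0],[37,20],[44,10],[50,0]]
[[6,10],[10,5],[11,12],[14,5],[15,3],[20,0],[37,20],[44,10],[50,0]]
[[6,10],[10,5],[11,12],[14,5],[15,3],[20,0],[37,20],[44,10],[50,0]]
[[6,10],[10,5],[11,12],[14,5],[15,3],[20,0],[21,4],[26,0],[37,20],[44,10],[50,0]]
[[6,10],[10,5],[11,12],[14,5],[15,9],[19,3],[20,0],[21,4],[26,0],[37,20],[44,10],[50,0]]
[[6,10],[10,5],[11,12],[14,5],[15,9],[19,3],[20,0],[21,4],[26,0],[37,20],[44,10],[46,14],[50,0]]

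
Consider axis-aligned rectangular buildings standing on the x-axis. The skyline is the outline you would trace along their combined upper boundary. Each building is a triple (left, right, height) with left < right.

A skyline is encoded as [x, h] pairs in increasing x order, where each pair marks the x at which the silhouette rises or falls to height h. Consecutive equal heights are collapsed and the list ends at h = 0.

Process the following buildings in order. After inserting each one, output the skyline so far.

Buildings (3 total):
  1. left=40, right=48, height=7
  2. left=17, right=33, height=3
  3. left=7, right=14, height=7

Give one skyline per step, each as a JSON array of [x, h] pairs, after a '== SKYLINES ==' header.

== SKYLINES ==
[[40,7],[48,0]]
[[17,3],[33,0],[40,7],[48,0]]
[[7,7],[14,0],[17,3],[33,0],[40,7],[48,0]]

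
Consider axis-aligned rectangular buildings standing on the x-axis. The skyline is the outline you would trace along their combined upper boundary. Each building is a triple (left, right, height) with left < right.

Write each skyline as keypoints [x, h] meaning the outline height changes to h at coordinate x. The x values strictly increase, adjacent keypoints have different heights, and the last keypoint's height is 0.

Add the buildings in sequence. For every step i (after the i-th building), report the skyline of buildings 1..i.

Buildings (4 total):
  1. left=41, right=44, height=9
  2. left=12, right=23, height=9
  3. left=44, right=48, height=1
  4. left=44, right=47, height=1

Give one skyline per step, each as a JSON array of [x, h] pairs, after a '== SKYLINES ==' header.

== SKYLINES ==
[[41,9],[44,0]]
[[12,9],[23,0],[41,9],[44,0]]
[[12,9],[23,0],[41,9],[44,1],[48,0]]
[[12,9],[23,0],[41,9],[44,1],[48,0]]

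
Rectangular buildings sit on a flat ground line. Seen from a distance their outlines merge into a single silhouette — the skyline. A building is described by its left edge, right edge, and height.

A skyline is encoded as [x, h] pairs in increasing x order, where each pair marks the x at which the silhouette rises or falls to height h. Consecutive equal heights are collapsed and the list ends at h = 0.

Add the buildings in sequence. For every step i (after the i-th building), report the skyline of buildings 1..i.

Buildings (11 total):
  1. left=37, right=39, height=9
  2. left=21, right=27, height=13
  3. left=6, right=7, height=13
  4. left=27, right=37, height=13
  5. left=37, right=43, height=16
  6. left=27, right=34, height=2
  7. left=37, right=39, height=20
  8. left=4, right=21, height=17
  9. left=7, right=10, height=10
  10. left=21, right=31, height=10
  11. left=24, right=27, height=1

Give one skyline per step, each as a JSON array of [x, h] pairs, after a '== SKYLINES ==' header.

== SKYLINES ==
[[37,9],[39,0]]
[[21,13],[27,0],[37,9],[39,0]]
[[6,13],[7,0],[21,13],[27,0],[37,9],[39,0]]
[[6,13],[7,0],[21,13],[37,9],[39,0]]
[[6,13],[7,0],[21,13],[37,16],[43,0]]
[[6,13],[7,0],[21,13],[37,16],[43,0]]
[[6,13],[7,0],[21,13],[37,20],[39,16],[43,0]]
[[4,17],[21,13],[37,20],[39,16],[43,0]]
[[4,17],[21,13],[37,20],[39,16],[43,0]]
[[4,17],[21,13],[37,20],[39,16],[43,0]]
[[4,17],[21,13],[37,20],[39,16],[43,0]]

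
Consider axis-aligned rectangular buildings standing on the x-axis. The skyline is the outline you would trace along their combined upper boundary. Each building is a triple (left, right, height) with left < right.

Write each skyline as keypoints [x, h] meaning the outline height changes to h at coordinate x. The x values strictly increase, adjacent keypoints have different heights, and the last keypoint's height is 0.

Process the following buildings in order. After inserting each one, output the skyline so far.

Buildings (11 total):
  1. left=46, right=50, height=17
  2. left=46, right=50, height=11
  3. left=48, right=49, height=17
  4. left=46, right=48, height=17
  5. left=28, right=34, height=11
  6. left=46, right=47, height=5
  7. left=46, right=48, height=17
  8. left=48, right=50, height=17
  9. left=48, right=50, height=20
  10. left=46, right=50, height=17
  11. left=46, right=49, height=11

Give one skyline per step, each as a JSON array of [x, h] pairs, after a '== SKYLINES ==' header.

== SKYLINES ==
[[46,17],[50,0]]
[[46,17],[50,0]]
[[46,17],[50,0]]
[[46,17],[50,0]]
[[28,11],[34,0],[46,17],[50,0]]
[[28,11],[34,0],[46,17],[50,0]]
[[28,11],[34,0],[46,17],[50,0]]
[[28,11],[34,0],[46,17],[50,0]]
[[28,11],[34,0],[46,17],[48,20],[50,0]]
[[28,11],[34,0],[46,17],[48,20],[50,0]]
[[28,11],[34,0],[46,17],[48,20],[50,0]]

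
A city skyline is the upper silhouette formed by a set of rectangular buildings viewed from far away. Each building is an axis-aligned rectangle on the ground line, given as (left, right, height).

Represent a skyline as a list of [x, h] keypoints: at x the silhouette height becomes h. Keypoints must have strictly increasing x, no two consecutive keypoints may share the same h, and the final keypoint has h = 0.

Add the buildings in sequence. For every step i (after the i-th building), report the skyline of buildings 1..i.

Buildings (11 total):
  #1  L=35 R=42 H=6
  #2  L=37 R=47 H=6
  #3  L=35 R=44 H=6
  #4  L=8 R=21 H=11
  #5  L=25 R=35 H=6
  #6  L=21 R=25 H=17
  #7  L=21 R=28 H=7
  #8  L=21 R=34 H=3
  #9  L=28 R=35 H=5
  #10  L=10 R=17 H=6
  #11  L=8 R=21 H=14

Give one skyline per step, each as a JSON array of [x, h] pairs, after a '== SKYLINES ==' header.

== SKYLINES ==
[[35,6],[42,0]]
[[35,6],[47,0]]
[[35,6],[47,0]]
[[8,11],[21,0],[35,6],[47,0]]
[[8,11],[21,0],[25,6],[47,0]]
[[8,11],[21,17],[25,6],[47,0]]
[[8,11],[21,17],[25,7],[28,6],[47,0]]
[[8,11],[21,17],[25,7],[28,6],[47,0]]
[[8,11],[21,17],[25,7],[28,6],[47,0]]
[[8,11],[21,17],[25,7],[28,6],[47,0]]
[[8,14],[21,17],[25,7],[28,6],[47,0]]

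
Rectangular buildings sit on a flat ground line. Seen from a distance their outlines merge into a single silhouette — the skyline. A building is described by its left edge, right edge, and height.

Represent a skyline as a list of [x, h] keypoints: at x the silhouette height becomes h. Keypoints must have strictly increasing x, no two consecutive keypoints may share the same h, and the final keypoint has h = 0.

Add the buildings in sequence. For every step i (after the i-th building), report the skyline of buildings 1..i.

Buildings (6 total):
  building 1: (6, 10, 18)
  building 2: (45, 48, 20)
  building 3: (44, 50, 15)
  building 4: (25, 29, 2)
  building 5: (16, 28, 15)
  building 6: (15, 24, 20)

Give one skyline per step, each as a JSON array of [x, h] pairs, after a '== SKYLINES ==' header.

== SKYLINES ==
[[6,18],[10,0]]
[[6,18],[10,0],[45,20],[48,0]]
[[6,18],[10,0],[44,15],[45,20],[48,15],[50,0]]
[[6,18],[10,0],[25,2],[29,0],[44,15],[45,20],[48,15],[50,0]]
[[6,18],[10,0],[16,15],[28,2],[29,0],[44,15],[45,20],[48,15],[50,0]]
[[6,18],[10,0],[15,20],[24,15],[28,2],[29,0],[44,15],[45,20],[48,15],[50,0]]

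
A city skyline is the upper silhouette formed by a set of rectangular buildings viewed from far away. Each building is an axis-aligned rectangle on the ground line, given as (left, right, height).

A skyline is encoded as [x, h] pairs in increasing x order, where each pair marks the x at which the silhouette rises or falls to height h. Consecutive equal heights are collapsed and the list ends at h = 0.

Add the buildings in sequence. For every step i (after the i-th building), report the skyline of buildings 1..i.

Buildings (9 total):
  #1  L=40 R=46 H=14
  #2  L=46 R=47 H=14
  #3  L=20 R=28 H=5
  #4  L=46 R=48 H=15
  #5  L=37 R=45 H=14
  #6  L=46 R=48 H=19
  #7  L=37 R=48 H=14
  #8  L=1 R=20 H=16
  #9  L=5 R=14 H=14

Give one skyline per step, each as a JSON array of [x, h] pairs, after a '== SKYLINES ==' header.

== SKYLINES ==
[[40,14],[46,0]]
[[40,14],[47,0]]
[[20,5],[28,0],[40,14],[47,0]]
[[20,5],[28,0],[40,14],[46,15],[48,0]]
[[20,5],[28,0],[37,14],[46,15],[48,0]]
[[20,5],[28,0],[37,14],[46,19],[48,0]]
[[20,5],[28,0],[37,14],[46,19],[48,0]]
[[1,16],[20,5],[28,0],[37,14],[46,19],[48,0]]
[[1,16],[20,5],[28,0],[37,14],[46,19],[48,0]]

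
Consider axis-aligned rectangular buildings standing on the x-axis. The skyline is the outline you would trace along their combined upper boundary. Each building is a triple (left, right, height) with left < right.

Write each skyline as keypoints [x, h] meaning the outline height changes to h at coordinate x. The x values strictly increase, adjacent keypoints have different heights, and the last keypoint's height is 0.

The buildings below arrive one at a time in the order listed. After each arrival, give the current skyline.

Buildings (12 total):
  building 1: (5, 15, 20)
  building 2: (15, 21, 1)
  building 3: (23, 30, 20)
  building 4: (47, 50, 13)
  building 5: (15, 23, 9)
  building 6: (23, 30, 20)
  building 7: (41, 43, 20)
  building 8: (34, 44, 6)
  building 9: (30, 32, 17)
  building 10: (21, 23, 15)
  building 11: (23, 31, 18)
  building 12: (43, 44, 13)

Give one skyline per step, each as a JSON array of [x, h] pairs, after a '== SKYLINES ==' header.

== SKYLINES ==
[[5,20],[15,0]]
[[5,20],[15,1],[21,0]]
[[5,20],[15,1],[21,0],[23,20],[30,0]]
[[5,20],[15,1],[21,0],[23,20],[30,0],[47,13],[50,0]]
[[5,20],[15,9],[23,20],[30,0],[47,13],[50,0]]
[[5,20],[15,9],[23,20],[30,0],[47,13],[50,0]]
[[5,20],[15,9],[23,20],[30,0],[41,20],[43,0],[47,13],[50,0]]
[[5,20],[15,9],[23,20],[30,0],[34,6],[41,20],[43,6],[44,0],[47,13],[50,0]]
[[5,20],[15,9],[23,20],[30,17],[32,0],[34,6],[41,20],[43,6],[44,0],[47,13],[50,0]]
[[5,20],[15,9],[21,15],[23,20],[30,17],[32,0],[34,6],[41,20],[43,6],[44,0],[47,13],[50,0]]
[[5,20],[15,9],[21,15],[23,20],[30,18],[31,17],[32,0],[34,6],[41,20],[43,6],[44,0],[47,13],[50,0]]
[[5,20],[15,9],[21,15],[23,20],[30,18],[31,17],[32,0],[34,6],[41,20],[43,13],[44,0],[47,13],[50,0]]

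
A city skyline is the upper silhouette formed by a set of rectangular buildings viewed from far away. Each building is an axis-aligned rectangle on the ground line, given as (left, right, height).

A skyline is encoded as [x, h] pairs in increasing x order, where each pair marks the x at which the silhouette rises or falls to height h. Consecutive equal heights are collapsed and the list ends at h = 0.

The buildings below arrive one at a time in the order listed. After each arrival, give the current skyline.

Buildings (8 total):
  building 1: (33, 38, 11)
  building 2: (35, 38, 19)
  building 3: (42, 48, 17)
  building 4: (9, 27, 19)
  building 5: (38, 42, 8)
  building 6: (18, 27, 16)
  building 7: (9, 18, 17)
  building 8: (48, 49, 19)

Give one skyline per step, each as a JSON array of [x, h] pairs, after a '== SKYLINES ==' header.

== SKYLINES ==
[[33,11],[38,0]]
[[33,11],[35,19],[38,0]]
[[33,11],[35,19],[38,0],[42,17],[48,0]]
[[9,19],[27,0],[33,11],[35,19],[38,0],[42,17],[48,0]]
[[9,19],[27,0],[33,11],[35,19],[38,8],[42,17],[48,0]]
[[9,19],[27,0],[33,11],[35,19],[38,8],[42,17],[48,0]]
[[9,19],[27,0],[33,11],[35,19],[38,8],[42,17],[48,0]]
[[9,19],[27,0],[33,11],[35,19],[38,8],[42,17],[48,19],[49,0]]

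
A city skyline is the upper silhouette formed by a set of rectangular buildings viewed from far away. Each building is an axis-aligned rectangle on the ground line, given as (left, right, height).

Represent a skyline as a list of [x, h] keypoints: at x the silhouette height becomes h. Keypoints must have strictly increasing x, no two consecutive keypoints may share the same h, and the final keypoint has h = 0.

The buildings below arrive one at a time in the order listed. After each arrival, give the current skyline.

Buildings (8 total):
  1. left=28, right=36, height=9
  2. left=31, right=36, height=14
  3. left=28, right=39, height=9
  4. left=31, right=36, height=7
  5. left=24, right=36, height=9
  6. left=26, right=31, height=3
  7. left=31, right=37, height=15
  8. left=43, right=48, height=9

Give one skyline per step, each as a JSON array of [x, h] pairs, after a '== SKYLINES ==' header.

== SKYLINES ==
[[28,9],[36,0]]
[[28,9],[31,14],[36,0]]
[[28,9],[31,14],[36,9],[39,0]]
[[28,9],[31,14],[36,9],[39,0]]
[[24,9],[31,14],[36,9],[39,0]]
[[24,9],[31,14],[36,9],[39,0]]
[[24,9],[31,15],[37,9],[39,0]]
[[24,9],[31,15],[37,9],[39,0],[43,9],[48,0]]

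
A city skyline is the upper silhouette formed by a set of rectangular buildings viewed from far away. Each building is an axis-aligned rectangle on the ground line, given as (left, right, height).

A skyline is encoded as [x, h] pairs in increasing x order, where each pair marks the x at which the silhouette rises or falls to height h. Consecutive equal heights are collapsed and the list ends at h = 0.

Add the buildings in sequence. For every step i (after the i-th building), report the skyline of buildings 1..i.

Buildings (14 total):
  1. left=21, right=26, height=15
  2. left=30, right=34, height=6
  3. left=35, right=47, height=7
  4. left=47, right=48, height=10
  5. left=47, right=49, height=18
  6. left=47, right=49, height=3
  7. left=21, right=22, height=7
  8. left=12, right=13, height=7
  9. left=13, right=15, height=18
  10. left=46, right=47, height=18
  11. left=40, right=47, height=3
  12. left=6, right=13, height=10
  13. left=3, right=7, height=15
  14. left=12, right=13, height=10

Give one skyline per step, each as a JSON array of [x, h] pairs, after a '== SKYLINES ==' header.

== SKYLINES ==
[[21,15],[26,0]]
[[21,15],[26,0],[30,6],[34,0]]
[[21,15],[26,0],[30,6],[34,0],[35,7],[47,0]]
[[21,15],[26,0],[30,6],[34,0],[35,7],[47,10],[48,0]]
[[21,15],[26,0],[30,6],[34,0],[35,7],[47,18],[49,0]]
[[21,15],[26,0],[30,6],[34,0],[35,7],[47,18],[49,0]]
[[21,15],[26,0],[30,6],[34,0],[35,7],[47,18],[49,0]]
[[12,7],[13,0],[21,15],[26,0],[30,6],[34,0],[35,7],[47,18],[49,0]]
[[12,7],[13,18],[15,0],[21,15],[26,0],[30,6],[34,0],[35,7],[47,18],[49,0]]
[[12,7],[13,18],[15,0],[21,15],[26,0],[30,6],[34,0],[35,7],[46,18],[49,0]]
[[12,7],[13,18],[15,0],[21,15],[26,0],[30,6],[34,0],[35,7],[46,18],[49,0]]
[[6,10],[13,18],[15,0],[21,15],[26,0],[30,6],[34,0],[35,7],[46,18],[49,0]]
[[3,15],[7,10],[13,18],[15,0],[21,15],[26,0],[30,6],[34,0],[35,7],[46,18],[49,0]]
[[3,15],[7,10],[13,18],[15,0],[21,15],[26,0],[30,6],[34,0],[35,7],[46,18],[49,0]]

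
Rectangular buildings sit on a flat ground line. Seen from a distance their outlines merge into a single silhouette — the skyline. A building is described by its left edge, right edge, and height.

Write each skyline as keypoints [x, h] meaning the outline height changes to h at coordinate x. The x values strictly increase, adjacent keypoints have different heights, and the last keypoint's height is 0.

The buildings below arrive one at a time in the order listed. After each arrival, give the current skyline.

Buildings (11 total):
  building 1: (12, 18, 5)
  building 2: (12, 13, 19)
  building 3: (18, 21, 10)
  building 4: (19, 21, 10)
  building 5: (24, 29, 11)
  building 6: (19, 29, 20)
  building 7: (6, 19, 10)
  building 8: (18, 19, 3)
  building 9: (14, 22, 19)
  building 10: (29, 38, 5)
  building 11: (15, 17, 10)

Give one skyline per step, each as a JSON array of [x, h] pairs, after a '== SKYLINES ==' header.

== SKYLINES ==
[[12,5],[18,0]]
[[12,19],[13,5],[18,0]]
[[12,19],[13,5],[18,10],[21,0]]
[[12,19],[13,5],[18,10],[21,0]]
[[12,19],[13,5],[18,10],[21,0],[24,11],[29,0]]
[[12,19],[13,5],[18,10],[19,20],[29,0]]
[[6,10],[12,19],[13,10],[19,20],[29,0]]
[[6,10],[12,19],[13,10],[19,20],[29,0]]
[[6,10],[12,19],[13,10],[14,19],[19,20],[29,0]]
[[6,10],[12,19],[13,10],[14,19],[19,20],[29,5],[38,0]]
[[6,10],[12,19],[13,10],[14,19],[19,20],[29,5],[38,0]]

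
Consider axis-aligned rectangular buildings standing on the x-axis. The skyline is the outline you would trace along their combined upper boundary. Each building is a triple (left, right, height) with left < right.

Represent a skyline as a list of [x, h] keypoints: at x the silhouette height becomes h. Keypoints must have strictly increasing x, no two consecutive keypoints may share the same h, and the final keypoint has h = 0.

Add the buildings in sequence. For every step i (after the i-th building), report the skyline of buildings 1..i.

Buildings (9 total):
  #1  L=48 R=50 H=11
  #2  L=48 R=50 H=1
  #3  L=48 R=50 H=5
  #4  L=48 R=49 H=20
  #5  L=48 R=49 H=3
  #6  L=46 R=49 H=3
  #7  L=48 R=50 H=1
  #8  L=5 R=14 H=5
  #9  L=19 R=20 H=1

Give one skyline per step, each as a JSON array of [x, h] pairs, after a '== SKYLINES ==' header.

== SKYLINES ==
[[48,11],[50,0]]
[[48,11],[50,0]]
[[48,11],[50,0]]
[[48,20],[49,11],[50,0]]
[[48,20],[49,11],[50,0]]
[[46,3],[48,20],[49,11],[50,0]]
[[46,3],[48,20],[49,11],[50,0]]
[[5,5],[14,0],[46,3],[48,20],[49,11],[50,0]]
[[5,5],[14,0],[19,1],[20,0],[46,3],[48,20],[49,11],[50,0]]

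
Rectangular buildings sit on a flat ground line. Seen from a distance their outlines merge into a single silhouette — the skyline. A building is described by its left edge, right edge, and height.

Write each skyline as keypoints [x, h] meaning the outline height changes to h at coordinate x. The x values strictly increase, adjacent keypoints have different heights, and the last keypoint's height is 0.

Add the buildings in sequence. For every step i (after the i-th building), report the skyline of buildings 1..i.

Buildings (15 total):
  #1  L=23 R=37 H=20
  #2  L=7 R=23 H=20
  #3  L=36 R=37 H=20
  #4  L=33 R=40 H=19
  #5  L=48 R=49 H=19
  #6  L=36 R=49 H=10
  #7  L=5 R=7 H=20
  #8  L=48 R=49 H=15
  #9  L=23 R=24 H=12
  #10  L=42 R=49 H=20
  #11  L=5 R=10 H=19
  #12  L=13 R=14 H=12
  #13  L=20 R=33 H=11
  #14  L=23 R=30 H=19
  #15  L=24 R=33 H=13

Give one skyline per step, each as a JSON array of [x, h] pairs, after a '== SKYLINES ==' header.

== SKYLINES ==
[[23,20],[37,0]]
[[7,20],[37,0]]
[[7,20],[37,0]]
[[7,20],[37,19],[40,0]]
[[7,20],[37,19],[40,0],[48,19],[49,0]]
[[7,20],[37,19],[40,10],[48,19],[49,0]]
[[5,20],[37,19],[40,10],[48,19],[49,0]]
[[5,20],[37,19],[40,10],[48,19],[49,0]]
[[5,20],[37,19],[40,10],[48,19],[49,0]]
[[5,20],[37,19],[40,10],[42,20],[49,0]]
[[5,20],[37,19],[40,10],[42,20],[49,0]]
[[5,20],[37,19],[40,10],[42,20],[49,0]]
[[5,20],[37,19],[40,10],[42,20],[49,0]]
[[5,20],[37,19],[40,10],[42,20],[49,0]]
[[5,20],[37,19],[40,10],[42,20],[49,0]]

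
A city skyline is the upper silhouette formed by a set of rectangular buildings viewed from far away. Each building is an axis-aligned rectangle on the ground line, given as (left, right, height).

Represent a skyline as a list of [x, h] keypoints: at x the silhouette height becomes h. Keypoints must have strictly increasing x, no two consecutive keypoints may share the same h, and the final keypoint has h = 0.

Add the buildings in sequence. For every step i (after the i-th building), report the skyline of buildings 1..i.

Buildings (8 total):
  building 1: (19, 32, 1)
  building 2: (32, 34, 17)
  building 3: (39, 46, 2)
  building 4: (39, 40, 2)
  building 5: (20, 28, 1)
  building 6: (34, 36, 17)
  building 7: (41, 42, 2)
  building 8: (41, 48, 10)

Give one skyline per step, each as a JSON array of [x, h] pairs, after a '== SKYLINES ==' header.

== SKYLINES ==
[[19,1],[32,0]]
[[19,1],[32,17],[34,0]]
[[19,1],[32,17],[34,0],[39,2],[46,0]]
[[19,1],[32,17],[34,0],[39,2],[46,0]]
[[19,1],[32,17],[34,0],[39,2],[46,0]]
[[19,1],[32,17],[36,0],[39,2],[46,0]]
[[19,1],[32,17],[36,0],[39,2],[46,0]]
[[19,1],[32,17],[36,0],[39,2],[41,10],[48,0]]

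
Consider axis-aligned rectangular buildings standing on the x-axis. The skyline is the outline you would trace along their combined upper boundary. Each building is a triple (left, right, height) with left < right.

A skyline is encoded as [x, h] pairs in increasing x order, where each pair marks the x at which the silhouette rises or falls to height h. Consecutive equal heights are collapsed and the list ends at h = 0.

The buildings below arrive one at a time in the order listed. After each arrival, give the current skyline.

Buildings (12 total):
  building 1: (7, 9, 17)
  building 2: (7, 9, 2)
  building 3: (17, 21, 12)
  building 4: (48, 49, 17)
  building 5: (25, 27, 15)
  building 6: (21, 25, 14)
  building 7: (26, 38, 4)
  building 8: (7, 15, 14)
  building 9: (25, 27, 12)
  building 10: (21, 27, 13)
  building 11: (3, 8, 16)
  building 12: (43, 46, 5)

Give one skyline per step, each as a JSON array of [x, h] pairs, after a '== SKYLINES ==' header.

== SKYLINES ==
[[7,17],[9,0]]
[[7,17],[9,0]]
[[7,17],[9,0],[17,12],[21,0]]
[[7,17],[9,0],[17,12],[21,0],[48,17],[49,0]]
[[7,17],[9,0],[17,12],[21,0],[25,15],[27,0],[48,17],[49,0]]
[[7,17],[9,0],[17,12],[21,14],[25,15],[27,0],[48,17],[49,0]]
[[7,17],[9,0],[17,12],[21,14],[25,15],[27,4],[38,0],[48,17],[49,0]]
[[7,17],[9,14],[15,0],[17,12],[21,14],[25,15],[27,4],[38,0],[48,17],[49,0]]
[[7,17],[9,14],[15,0],[17,12],[21,14],[25,15],[27,4],[38,0],[48,17],[49,0]]
[[7,17],[9,14],[15,0],[17,12],[21,14],[25,15],[27,4],[38,0],[48,17],[49,0]]
[[3,16],[7,17],[9,14],[15,0],[17,12],[21,14],[25,15],[27,4],[38,0],[48,17],[49,0]]
[[3,16],[7,17],[9,14],[15,0],[17,12],[21,14],[25,15],[27,4],[38,0],[43,5],[46,0],[48,17],[49,0]]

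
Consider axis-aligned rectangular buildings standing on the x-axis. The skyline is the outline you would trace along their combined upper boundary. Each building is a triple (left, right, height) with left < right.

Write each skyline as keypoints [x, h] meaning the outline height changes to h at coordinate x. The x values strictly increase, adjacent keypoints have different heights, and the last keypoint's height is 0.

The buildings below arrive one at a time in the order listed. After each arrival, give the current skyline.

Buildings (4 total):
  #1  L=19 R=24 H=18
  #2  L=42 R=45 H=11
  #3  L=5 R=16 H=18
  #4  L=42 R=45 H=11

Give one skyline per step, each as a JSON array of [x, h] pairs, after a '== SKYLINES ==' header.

== SKYLINES ==
[[19,18],[24,0]]
[[19,18],[24,0],[42,11],[45,0]]
[[5,18],[16,0],[19,18],[24,0],[42,11],[45,0]]
[[5,18],[16,0],[19,18],[24,0],[42,11],[45,0]]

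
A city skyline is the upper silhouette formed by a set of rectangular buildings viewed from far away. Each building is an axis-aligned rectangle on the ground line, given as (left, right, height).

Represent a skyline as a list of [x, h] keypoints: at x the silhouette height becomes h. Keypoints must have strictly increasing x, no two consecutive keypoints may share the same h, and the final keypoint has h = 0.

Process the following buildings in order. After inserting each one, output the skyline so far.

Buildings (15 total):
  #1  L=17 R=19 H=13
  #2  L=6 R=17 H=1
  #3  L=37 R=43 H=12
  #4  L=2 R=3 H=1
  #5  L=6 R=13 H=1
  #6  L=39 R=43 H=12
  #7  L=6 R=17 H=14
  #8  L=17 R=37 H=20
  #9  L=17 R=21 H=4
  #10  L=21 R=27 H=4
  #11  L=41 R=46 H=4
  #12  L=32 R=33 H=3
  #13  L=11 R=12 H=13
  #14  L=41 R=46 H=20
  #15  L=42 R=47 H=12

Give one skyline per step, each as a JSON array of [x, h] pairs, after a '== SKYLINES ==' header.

== SKYLINES ==
[[17,13],[19,0]]
[[6,1],[17,13],[19,0]]
[[6,1],[17,13],[19,0],[37,12],[43,0]]
[[2,1],[3,0],[6,1],[17,13],[19,0],[37,12],[43,0]]
[[2,1],[3,0],[6,1],[17,13],[19,0],[37,12],[43,0]]
[[2,1],[3,0],[6,1],[17,13],[19,0],[37,12],[43,0]]
[[2,1],[3,0],[6,14],[17,13],[19,0],[37,12],[43,0]]
[[2,1],[3,0],[6,14],[17,20],[37,12],[43,0]]
[[2,1],[3,0],[6,14],[17,20],[37,12],[43,0]]
[[2,1],[3,0],[6,14],[17,20],[37,12],[43,0]]
[[2,1],[3,0],[6,14],[17,20],[37,12],[43,4],[46,0]]
[[2,1],[3,0],[6,14],[17,20],[37,12],[43,4],[46,0]]
[[2,1],[3,0],[6,14],[17,20],[37,12],[43,4],[46,0]]
[[2,1],[3,0],[6,14],[17,20],[37,12],[41,20],[46,0]]
[[2,1],[3,0],[6,14],[17,20],[37,12],[41,20],[46,12],[47,0]]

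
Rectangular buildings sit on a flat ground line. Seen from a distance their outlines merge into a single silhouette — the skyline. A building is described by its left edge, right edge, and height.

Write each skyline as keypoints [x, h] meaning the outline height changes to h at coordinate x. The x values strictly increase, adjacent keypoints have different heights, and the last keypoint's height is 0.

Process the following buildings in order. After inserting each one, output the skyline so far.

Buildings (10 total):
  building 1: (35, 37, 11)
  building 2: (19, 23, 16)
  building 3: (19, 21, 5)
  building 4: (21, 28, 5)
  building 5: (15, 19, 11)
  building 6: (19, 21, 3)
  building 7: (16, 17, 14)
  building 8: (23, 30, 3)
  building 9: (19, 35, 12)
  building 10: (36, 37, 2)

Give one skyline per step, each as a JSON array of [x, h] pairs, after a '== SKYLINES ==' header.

== SKYLINES ==
[[35,11],[37,0]]
[[19,16],[23,0],[35,11],[37,0]]
[[19,16],[23,0],[35,11],[37,0]]
[[19,16],[23,5],[28,0],[35,11],[37,0]]
[[15,11],[19,16],[23,5],[28,0],[35,11],[37,0]]
[[15,11],[19,16],[23,5],[28,0],[35,11],[37,0]]
[[15,11],[16,14],[17,11],[19,16],[23,5],[28,0],[35,11],[37,0]]
[[15,11],[16,14],[17,11],[19,16],[23,5],[28,3],[30,0],[35,11],[37,0]]
[[15,11],[16,14],[17,11],[19,16],[23,12],[35,11],[37,0]]
[[15,11],[16,14],[17,11],[19,16],[23,12],[35,11],[37,0]]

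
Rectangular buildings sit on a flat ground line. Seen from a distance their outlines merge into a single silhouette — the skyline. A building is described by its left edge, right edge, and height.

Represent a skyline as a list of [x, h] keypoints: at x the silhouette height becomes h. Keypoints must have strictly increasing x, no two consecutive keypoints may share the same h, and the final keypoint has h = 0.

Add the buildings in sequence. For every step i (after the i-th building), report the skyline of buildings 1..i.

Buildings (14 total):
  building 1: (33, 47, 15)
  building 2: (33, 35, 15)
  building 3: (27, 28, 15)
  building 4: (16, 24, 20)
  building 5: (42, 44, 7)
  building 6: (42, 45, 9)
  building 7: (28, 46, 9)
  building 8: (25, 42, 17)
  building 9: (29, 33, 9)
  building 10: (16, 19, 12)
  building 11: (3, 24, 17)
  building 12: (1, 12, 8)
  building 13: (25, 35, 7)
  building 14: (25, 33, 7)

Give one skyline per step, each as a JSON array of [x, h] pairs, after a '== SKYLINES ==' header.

== SKYLINES ==
[[33,15],[47,0]]
[[33,15],[47,0]]
[[27,15],[28,0],[33,15],[47,0]]
[[16,20],[24,0],[27,15],[28,0],[33,15],[47,0]]
[[16,20],[24,0],[27,15],[28,0],[33,15],[47,0]]
[[16,20],[24,0],[27,15],[28,0],[33,15],[47,0]]
[[16,20],[24,0],[27,15],[28,9],[33,15],[47,0]]
[[16,20],[24,0],[25,17],[42,15],[47,0]]
[[16,20],[24,0],[25,17],[42,15],[47,0]]
[[16,20],[24,0],[25,17],[42,15],[47,0]]
[[3,17],[16,20],[24,0],[25,17],[42,15],[47,0]]
[[1,8],[3,17],[16,20],[24,0],[25,17],[42,15],[47,0]]
[[1,8],[3,17],[16,20],[24,0],[25,17],[42,15],[47,0]]
[[1,8],[3,17],[16,20],[24,0],[25,17],[42,15],[47,0]]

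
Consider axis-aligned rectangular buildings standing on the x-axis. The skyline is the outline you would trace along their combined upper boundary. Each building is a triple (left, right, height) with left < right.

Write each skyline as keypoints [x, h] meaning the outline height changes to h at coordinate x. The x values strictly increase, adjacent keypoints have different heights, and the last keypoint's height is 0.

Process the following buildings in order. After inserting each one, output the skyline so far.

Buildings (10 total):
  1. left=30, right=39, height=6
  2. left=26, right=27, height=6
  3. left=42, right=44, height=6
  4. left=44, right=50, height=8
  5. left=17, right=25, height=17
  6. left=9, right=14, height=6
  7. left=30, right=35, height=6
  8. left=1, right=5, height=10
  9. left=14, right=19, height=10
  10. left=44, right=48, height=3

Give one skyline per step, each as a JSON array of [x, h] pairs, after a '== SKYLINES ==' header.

== SKYLINES ==
[[30,6],[39,0]]
[[26,6],[27,0],[30,6],[39,0]]
[[26,6],[27,0],[30,6],[39,0],[42,6],[44,0]]
[[26,6],[27,0],[30,6],[39,0],[42,6],[44,8],[50,0]]
[[17,17],[25,0],[26,6],[27,0],[30,6],[39,0],[42,6],[44,8],[50,0]]
[[9,6],[14,0],[17,17],[25,0],[26,6],[27,0],[30,6],[39,0],[42,6],[44,8],[50,0]]
[[9,6],[14,0],[17,17],[25,0],[26,6],[27,0],[30,6],[39,0],[42,6],[44,8],[50,0]]
[[1,10],[5,0],[9,6],[14,0],[17,17],[25,0],[26,6],[27,0],[30,6],[39,0],[42,6],[44,8],[50,0]]
[[1,10],[5,0],[9,6],[14,10],[17,17],[25,0],[26,6],[27,0],[30,6],[39,0],[42,6],[44,8],[50,0]]
[[1,10],[5,0],[9,6],[14,10],[17,17],[25,0],[26,6],[27,0],[30,6],[39,0],[42,6],[44,8],[50,0]]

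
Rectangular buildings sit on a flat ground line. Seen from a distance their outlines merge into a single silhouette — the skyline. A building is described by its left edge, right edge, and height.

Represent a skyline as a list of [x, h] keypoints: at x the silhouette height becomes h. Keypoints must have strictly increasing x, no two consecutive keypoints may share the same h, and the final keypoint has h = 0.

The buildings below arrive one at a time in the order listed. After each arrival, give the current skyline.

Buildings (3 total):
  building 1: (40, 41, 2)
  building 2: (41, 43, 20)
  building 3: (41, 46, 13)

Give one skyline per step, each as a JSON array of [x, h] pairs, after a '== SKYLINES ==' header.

== SKYLINES ==
[[40,2],[41,0]]
[[40,2],[41,20],[43,0]]
[[40,2],[41,20],[43,13],[46,0]]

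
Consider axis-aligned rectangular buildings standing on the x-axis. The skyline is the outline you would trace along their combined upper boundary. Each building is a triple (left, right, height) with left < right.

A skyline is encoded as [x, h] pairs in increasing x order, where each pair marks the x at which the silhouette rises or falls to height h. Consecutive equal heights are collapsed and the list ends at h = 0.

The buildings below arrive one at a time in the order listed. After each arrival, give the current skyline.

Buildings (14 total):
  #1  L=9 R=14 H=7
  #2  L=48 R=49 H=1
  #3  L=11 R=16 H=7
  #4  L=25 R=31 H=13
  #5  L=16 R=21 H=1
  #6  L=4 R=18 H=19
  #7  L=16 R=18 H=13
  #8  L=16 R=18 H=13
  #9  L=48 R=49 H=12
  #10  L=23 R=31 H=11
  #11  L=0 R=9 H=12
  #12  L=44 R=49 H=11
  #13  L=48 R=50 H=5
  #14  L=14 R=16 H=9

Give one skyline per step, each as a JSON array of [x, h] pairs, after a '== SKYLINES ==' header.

== SKYLINES ==
[[9,7],[14,0]]
[[9,7],[14,0],[48,1],[49,0]]
[[9,7],[16,0],[48,1],[49,0]]
[[9,7],[16,0],[25,13],[31,0],[48,1],[49,0]]
[[9,7],[16,1],[21,0],[25,13],[31,0],[48,1],[49,0]]
[[4,19],[18,1],[21,0],[25,13],[31,0],[48,1],[49,0]]
[[4,19],[18,1],[21,0],[25,13],[31,0],[48,1],[49,0]]
[[4,19],[18,1],[21,0],[25,13],[31,0],[48,1],[49,0]]
[[4,19],[18,1],[21,0],[25,13],[31,0],[48,12],[49,0]]
[[4,19],[18,1],[21,0],[23,11],[25,13],[31,0],[48,12],[49,0]]
[[0,12],[4,19],[18,1],[21,0],[23,11],[25,13],[31,0],[48,12],[49,0]]
[[0,12],[4,19],[18,1],[21,0],[23,11],[25,13],[31,0],[44,11],[48,12],[49,0]]
[[0,12],[4,19],[18,1],[21,0],[23,11],[25,13],[31,0],[44,11],[48,12],[49,5],[50,0]]
[[0,12],[4,19],[18,1],[21,0],[23,11],[25,13],[31,0],[44,11],[48,12],[49,5],[50,0]]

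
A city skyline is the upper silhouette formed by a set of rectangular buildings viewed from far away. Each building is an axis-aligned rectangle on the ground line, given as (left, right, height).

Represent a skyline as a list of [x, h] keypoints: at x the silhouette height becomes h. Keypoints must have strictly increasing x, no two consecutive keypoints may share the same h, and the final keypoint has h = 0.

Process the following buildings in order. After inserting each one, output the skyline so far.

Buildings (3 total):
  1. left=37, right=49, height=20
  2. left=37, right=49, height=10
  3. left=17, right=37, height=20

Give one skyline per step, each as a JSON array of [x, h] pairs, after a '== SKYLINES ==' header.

== SKYLINES ==
[[37,20],[49,0]]
[[37,20],[49,0]]
[[17,20],[49,0]]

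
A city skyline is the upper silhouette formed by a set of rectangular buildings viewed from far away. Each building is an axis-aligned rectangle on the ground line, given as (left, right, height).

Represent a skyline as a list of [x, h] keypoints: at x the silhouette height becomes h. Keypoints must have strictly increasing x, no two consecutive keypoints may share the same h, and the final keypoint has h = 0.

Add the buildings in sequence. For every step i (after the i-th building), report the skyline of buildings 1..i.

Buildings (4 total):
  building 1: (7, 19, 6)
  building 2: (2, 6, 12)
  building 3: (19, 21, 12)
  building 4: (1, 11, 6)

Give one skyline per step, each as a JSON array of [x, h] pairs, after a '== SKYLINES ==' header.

== SKYLINES ==
[[7,6],[19,0]]
[[2,12],[6,0],[7,6],[19,0]]
[[2,12],[6,0],[7,6],[19,12],[21,0]]
[[1,6],[2,12],[6,6],[19,12],[21,0]]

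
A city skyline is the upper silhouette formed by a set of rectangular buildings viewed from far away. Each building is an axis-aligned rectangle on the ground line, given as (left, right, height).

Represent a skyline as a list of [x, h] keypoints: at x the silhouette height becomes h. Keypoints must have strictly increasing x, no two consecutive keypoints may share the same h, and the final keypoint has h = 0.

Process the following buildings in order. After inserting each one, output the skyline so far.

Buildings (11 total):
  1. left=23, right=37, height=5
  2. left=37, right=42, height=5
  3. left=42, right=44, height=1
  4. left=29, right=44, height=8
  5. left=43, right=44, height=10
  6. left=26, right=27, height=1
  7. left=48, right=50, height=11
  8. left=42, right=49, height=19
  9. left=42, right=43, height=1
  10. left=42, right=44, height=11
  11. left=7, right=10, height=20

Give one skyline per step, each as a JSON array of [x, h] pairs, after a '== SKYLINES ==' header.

== SKYLINES ==
[[23,5],[37,0]]
[[23,5],[42,0]]
[[23,5],[42,1],[44,0]]
[[23,5],[29,8],[44,0]]
[[23,5],[29,8],[43,10],[44,0]]
[[23,5],[29,8],[43,10],[44,0]]
[[23,5],[29,8],[43,10],[44,0],[48,11],[50,0]]
[[23,5],[29,8],[42,19],[49,11],[50,0]]
[[23,5],[29,8],[42,19],[49,11],[50,0]]
[[23,5],[29,8],[42,19],[49,11],[50,0]]
[[7,20],[10,0],[23,5],[29,8],[42,19],[49,11],[50,0]]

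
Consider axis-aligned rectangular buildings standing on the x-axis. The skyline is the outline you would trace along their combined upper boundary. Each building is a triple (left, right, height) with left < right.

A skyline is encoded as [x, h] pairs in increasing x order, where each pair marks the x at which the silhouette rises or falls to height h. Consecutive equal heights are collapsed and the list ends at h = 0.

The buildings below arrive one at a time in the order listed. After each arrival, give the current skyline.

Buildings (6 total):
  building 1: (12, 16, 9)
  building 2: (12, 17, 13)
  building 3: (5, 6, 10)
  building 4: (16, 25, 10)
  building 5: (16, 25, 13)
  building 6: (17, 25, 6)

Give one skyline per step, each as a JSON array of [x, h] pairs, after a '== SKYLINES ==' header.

== SKYLINES ==
[[12,9],[16,0]]
[[12,13],[17,0]]
[[5,10],[6,0],[12,13],[17,0]]
[[5,10],[6,0],[12,13],[17,10],[25,0]]
[[5,10],[6,0],[12,13],[25,0]]
[[5,10],[6,0],[12,13],[25,0]]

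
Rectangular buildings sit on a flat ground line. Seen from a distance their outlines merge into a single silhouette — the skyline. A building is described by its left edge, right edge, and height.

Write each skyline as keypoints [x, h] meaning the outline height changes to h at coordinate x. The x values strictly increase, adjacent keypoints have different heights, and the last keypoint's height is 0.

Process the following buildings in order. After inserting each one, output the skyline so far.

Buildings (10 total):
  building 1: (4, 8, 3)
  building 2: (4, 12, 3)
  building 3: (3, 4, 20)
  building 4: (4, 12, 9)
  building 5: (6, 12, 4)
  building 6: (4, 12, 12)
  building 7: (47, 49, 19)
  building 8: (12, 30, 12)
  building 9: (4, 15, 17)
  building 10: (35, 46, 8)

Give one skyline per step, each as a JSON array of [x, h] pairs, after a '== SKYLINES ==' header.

== SKYLINES ==
[[4,3],[8,0]]
[[4,3],[12,0]]
[[3,20],[4,3],[12,0]]
[[3,20],[4,9],[12,0]]
[[3,20],[4,9],[12,0]]
[[3,20],[4,12],[12,0]]
[[3,20],[4,12],[12,0],[47,19],[49,0]]
[[3,20],[4,12],[30,0],[47,19],[49,0]]
[[3,20],[4,17],[15,12],[30,0],[47,19],[49,0]]
[[3,20],[4,17],[15,12],[30,0],[35,8],[46,0],[47,19],[49,0]]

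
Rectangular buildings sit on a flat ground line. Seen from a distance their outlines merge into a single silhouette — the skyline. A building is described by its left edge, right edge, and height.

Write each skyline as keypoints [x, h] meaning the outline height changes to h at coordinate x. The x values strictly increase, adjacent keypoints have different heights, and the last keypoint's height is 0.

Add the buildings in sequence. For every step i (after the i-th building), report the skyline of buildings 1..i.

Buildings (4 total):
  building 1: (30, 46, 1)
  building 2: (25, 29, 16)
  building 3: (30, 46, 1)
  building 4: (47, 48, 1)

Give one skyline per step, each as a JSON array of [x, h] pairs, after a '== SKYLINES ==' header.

== SKYLINES ==
[[30,1],[46,0]]
[[25,16],[29,0],[30,1],[46,0]]
[[25,16],[29,0],[30,1],[46,0]]
[[25,16],[29,0],[30,1],[46,0],[47,1],[48,0]]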